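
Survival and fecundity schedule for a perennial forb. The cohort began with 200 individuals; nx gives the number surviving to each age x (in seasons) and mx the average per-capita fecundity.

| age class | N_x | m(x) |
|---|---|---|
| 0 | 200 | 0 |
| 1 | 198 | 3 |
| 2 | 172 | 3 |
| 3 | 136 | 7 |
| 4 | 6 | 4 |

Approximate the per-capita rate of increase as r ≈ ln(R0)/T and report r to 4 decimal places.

lx = nx/n0 = nx/200: 1, 0.99, 0.86, 0.68, 0.03
R0 = Σ lx·mx = 0 + 2.97 + 2.58 + 4.76 + 0.12 = 10.43
Σ x·lx·mx = 22.89; T = 22.89/10.43 = 2.19463…
r ≈ ln(R0)/T = ln(10.43)/2.19463… = 1.068374… → 1.0684

1.0684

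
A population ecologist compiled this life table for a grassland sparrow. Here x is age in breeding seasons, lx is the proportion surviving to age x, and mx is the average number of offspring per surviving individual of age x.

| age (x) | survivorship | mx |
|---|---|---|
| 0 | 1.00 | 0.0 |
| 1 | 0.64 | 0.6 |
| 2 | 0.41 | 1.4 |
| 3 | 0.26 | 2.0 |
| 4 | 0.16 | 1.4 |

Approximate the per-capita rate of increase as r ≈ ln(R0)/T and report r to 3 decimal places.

0.227

R0 = Σ lx·mx = 0 + 0.384 + 0.574 + 0.52 + 0.224 = 1.702
Σ x·lx·mx = 3.988; T = 3.988/1.702 = 2.34313…
r ≈ ln(R0)/T = ln(1.702)/2.34313… = 0.22696… → 0.227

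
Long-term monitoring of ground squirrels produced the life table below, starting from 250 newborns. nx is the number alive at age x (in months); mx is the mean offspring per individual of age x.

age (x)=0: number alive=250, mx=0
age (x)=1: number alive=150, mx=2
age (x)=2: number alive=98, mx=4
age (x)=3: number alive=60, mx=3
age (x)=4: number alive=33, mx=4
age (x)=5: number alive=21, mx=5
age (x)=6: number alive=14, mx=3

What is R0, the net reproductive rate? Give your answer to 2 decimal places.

lx = nx/n0 = nx/250: 1, 0.6, 0.392, 0.24, 0.132, 0.084, 0.056
lx·mx by age: 0, 1.2, 1.568, 0.72, 0.528, 0.42, 0.168
R0 = Σ lx·mx = 4.604 → 4.60

4.60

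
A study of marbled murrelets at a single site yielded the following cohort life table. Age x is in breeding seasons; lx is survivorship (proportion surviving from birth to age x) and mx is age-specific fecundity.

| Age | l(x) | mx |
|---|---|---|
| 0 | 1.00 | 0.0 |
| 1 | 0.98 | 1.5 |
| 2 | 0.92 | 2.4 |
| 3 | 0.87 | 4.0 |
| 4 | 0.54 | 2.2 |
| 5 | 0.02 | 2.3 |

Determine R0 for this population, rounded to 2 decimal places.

lx·mx by age: 0, 1.47, 2.208, 3.48, 1.188, 0.046
R0 = Σ lx·mx = 8.392 → 8.39

8.39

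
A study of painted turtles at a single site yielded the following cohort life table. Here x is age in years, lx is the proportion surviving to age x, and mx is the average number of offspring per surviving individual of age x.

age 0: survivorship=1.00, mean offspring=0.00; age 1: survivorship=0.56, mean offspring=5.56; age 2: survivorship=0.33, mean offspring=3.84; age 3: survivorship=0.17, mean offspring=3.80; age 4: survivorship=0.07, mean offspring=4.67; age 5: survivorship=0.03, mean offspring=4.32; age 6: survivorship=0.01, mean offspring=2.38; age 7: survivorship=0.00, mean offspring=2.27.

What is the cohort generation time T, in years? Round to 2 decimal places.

lx·mx: 0, 3.1136, 1.2672, 0.646, 0.3269, 0.1296, 0.0238, 0 → R0 = 5.5071
x·lx·mx: 0, 3.1136, 2.5344, 1.938, 1.3076, 0.648, 0.1428, 0 → Σ = 9.6844
T = 9.6844 / 5.5071 = 1.75853… → 1.76

1.76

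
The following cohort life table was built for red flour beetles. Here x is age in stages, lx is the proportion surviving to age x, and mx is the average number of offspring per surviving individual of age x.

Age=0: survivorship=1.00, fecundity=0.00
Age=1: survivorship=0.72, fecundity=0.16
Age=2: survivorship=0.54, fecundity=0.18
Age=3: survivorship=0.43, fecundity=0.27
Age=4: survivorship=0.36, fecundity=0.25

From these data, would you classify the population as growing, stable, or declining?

R0 = Σ lx·mx = 0 + 0.1152 + 0.0972 + 0.1161 + 0.09 = 0.4185
R0 < 1, so the population is declining.

declining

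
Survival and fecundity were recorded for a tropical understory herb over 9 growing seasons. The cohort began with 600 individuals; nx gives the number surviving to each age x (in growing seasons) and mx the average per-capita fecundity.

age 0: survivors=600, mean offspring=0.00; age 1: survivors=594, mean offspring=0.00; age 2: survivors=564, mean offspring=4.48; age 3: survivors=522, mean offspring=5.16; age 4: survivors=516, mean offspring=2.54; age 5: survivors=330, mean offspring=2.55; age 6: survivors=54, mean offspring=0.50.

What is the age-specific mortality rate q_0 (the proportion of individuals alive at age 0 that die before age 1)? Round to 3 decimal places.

lx = nx/n0 = nx/600: 1, 0.99, 0.94, 0.87, 0.86, 0.55, 0.09
q_0 = (l_0 − l_1) / l_0 = (1 − 0.99) / 1
     = 0.01 / 1 = 0.01 → 0.010

0.010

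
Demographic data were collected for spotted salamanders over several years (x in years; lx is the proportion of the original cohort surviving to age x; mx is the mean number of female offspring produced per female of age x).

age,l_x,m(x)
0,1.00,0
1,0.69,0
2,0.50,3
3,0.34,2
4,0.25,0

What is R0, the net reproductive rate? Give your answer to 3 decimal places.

2.180

lx·mx by age: 0, 0, 1.5, 0.68, 0
R0 = Σ lx·mx = 2.18 → 2.180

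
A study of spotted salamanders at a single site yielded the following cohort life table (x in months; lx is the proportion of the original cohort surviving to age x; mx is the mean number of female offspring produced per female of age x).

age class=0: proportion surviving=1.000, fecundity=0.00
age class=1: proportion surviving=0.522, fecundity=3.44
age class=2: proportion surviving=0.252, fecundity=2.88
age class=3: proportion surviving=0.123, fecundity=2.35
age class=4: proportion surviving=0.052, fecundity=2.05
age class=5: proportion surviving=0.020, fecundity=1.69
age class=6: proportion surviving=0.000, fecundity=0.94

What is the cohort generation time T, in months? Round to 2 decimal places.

lx·mx: 0, 1.79568, 0.72576, 0.28905, 0.1066, 0.0338, 0 → R0 = 2.95089
x·lx·mx: 0, 1.79568, 1.45152, 0.86715, 0.4264, 0.169, 0 → Σ = 4.70975
T = 4.70975 / 2.95089 = 1.596044… → 1.60

1.60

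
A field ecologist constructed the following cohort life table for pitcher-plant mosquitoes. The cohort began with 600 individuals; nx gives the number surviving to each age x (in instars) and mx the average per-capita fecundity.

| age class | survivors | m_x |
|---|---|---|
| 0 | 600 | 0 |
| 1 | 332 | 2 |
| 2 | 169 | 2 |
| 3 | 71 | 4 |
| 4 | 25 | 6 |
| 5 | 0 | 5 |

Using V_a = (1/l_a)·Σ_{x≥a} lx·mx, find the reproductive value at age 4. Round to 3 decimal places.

6.000

lx = nx/n0 = nx/600: 1, 0.55333…, 0.28167…, 0.11833…, 0.04167…, 0
lx·mx for x ≥ 4: 0.25…, 0 → sum = 0.25…
V_4 = 0.25… / l_4 = 0.25… / 0.041667… = 6… → 6.000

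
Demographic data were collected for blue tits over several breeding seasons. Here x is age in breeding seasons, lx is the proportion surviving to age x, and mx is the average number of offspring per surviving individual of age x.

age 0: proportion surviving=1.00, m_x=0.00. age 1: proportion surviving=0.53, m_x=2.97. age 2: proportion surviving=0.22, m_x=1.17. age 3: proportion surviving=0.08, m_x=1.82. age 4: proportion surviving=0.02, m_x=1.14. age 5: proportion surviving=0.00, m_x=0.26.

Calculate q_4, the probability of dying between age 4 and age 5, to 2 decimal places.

q_4 = (l_4 − l_5) / l_4 = (0.02 − 0) / 0.02
     = 0.02 / 0.02 = 1 → 1.00

1.00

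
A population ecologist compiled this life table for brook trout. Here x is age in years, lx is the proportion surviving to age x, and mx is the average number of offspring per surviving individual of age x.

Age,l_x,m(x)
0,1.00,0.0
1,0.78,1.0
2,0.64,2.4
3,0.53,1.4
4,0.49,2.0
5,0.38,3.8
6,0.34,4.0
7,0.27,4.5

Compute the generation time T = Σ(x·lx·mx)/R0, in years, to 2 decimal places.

lx·mx: 0, 0.78, 1.536, 0.742, 0.98, 1.444, 1.36, 1.215 → R0 = 8.057
x·lx·mx: 0, 0.78, 3.072, 2.226, 3.92, 7.22, 8.16, 8.505 → Σ = 33.883
T = 33.883 / 8.057 = 4.205411… → 4.21

4.21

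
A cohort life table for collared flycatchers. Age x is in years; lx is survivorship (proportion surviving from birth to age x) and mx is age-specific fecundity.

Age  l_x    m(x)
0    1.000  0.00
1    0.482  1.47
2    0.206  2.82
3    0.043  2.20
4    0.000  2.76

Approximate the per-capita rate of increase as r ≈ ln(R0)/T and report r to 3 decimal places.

R0 = Σ lx·mx = 0 + 0.70854 + 0.58092 + 0.0946 + 0 = 1.38406
Σ x·lx·mx = 2.15418; T = 2.15418/1.38406 = 1.55642…
r ≈ ln(R0)/T = ln(1.38406)/1.55642… = 0.20883… → 0.209

0.209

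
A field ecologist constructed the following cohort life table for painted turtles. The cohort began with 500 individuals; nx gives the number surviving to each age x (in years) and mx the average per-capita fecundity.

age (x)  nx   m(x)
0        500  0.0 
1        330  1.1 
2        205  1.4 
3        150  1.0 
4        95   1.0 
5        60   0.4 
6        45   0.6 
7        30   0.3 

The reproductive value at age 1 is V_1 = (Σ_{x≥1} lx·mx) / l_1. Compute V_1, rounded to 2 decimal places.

2.89

lx = nx/n0 = nx/500: 1, 0.66, 0.41, 0.3, 0.19, 0.12, 0.09, 0.06
lx·mx for x ≥ 1: 0.726, 0.574, 0.3, 0.19, 0.048, 0.054, 0.018 → sum = 1.91
V_1 = 1.91 / l_1 = 1.91 / 0.66 = 2.893939… → 2.89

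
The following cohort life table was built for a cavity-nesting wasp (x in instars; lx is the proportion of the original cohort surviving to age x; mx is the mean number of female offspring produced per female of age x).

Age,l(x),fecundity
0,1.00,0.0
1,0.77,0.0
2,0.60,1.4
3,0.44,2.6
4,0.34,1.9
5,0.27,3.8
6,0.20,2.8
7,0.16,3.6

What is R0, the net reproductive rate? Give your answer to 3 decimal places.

4.792

lx·mx by age: 0, 0, 0.84, 1.144, 0.646, 1.026, 0.56, 0.576
R0 = Σ lx·mx = 4.792 → 4.792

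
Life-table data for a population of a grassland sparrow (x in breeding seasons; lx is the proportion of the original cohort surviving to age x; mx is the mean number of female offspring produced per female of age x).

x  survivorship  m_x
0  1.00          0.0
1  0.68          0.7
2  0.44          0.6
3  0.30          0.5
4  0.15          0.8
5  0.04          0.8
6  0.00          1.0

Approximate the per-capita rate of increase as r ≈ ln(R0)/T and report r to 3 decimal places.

R0 = Σ lx·mx = 0 + 0.476 + 0.264 + 0.15 + 0.12 + 0.032 + 0 = 1.042
Σ x·lx·mx = 2.094; T = 2.094/1.042 = 2.0096…
r ≈ ln(R0)/T = ln(1.042)/2.0096… = 0.02047… → 0.020

0.020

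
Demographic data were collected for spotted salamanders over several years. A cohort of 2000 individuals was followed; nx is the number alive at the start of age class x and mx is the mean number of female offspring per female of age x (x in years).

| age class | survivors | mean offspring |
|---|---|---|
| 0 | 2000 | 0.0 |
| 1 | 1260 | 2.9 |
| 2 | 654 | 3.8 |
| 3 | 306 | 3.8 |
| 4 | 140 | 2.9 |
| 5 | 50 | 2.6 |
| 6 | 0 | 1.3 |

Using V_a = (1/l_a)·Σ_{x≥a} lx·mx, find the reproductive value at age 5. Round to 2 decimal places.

2.60

lx = nx/n0 = nx/2000: 1, 0.63, 0.327, 0.153, 0.07, 0.025, 0
lx·mx for x ≥ 5: 0.065, 0 → sum = 0.065
V_5 = 0.065 / l_5 = 0.065 / 0.025 = 2.6 → 2.60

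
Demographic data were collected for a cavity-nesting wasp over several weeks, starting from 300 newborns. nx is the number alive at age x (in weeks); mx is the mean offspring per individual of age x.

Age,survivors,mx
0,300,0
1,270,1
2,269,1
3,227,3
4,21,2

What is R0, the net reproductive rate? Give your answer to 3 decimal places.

lx = nx/n0 = nx/300: 1, 0.9, 0.89667…, 0.75667…, 0.07
lx·mx by age: 0, 0.9, 0.896667…, 2.27…, 0.14
R0 = Σ lx·mx = 4.206667… → 4.207

4.207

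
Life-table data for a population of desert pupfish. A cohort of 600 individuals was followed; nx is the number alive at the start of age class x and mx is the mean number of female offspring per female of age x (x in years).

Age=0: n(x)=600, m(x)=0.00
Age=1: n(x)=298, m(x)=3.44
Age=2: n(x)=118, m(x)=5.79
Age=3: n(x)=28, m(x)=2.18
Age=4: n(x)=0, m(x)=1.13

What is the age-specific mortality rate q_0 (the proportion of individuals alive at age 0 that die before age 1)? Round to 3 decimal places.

lx = nx/n0 = nx/600: 1, 0.49667…, 0.19667…, 0.04667…, 0
q_0 = (l_0 − l_1) / l_0 = (1 − 0.496667…) / 1
     = 0.503333… / 1 = 0.503333… → 0.503

0.503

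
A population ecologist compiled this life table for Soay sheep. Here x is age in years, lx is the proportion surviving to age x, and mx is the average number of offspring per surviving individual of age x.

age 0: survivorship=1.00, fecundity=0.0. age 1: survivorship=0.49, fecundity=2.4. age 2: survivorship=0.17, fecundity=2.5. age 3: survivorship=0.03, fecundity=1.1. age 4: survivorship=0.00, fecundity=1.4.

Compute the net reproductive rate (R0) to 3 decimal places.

1.634

lx·mx by age: 0, 1.176, 0.425, 0.033, 0
R0 = Σ lx·mx = 1.634 → 1.634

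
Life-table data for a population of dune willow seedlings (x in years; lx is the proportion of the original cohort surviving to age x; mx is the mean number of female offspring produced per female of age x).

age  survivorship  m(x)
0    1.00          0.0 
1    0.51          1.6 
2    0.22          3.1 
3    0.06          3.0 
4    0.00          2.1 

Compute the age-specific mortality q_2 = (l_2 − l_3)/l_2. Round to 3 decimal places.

q_2 = (l_2 − l_3) / l_2 = (0.22 − 0.06) / 0.22
     = 0.16 / 0.22 = 0.727273… → 0.727

0.727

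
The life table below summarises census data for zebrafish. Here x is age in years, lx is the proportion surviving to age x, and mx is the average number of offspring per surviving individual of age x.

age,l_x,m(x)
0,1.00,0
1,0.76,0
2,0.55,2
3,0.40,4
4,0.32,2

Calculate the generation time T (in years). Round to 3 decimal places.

2.862

lx·mx: 0, 0, 1.1, 1.6, 0.64 → R0 = 3.34
x·lx·mx: 0, 0, 2.2, 4.8, 2.56 → Σ = 9.56
T = 9.56 / 3.34 = 2.862275… → 2.862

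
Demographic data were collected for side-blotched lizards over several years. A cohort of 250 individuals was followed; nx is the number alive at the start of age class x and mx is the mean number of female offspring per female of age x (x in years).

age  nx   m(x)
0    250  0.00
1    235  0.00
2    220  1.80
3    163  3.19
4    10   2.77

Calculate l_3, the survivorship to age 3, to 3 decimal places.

l_3 = n_3/n_0 = 163/250 = 0.652 → 0.652

0.652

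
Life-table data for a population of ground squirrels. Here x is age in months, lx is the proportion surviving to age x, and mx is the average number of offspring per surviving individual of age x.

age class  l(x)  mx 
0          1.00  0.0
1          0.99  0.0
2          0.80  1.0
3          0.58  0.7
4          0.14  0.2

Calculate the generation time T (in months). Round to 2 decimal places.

2.37

lx·mx: 0, 0, 0.8, 0.406, 0.028 → R0 = 1.234
x·lx·mx: 0, 0, 1.6, 1.218, 0.112 → Σ = 2.93
T = 2.93 / 1.234 = 2.374392… → 2.37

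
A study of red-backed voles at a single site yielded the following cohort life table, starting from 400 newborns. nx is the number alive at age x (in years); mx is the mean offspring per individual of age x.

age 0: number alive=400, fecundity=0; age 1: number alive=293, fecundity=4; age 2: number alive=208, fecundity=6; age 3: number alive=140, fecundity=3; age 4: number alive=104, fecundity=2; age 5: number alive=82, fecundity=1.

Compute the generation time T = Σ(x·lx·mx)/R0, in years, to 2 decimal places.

lx = nx/n0 = nx/400: 1, 0.7325, 0.52, 0.35, 0.26, 0.205
lx·mx: 0, 2.93, 3.12, 1.05, 0.52, 0.205 → R0 = 7.825
x·lx·mx: 0, 2.93, 6.24, 3.15, 2.08, 1.025 → Σ = 15.425
T = 15.425 / 7.825 = 1.971246… → 1.97

1.97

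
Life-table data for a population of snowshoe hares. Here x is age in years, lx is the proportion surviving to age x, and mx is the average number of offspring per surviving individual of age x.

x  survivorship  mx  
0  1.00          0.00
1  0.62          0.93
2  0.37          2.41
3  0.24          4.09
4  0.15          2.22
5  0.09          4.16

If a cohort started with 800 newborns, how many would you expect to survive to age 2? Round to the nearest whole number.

296

Expected survivors = N0 · l_2 = 800 × 0.37 = 296 → 296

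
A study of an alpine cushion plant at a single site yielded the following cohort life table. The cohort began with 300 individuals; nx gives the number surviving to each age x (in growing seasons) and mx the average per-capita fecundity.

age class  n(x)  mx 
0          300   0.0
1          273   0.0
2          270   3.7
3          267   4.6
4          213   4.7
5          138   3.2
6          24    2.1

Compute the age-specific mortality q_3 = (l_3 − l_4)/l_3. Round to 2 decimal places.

0.20

lx = nx/n0 = nx/300: 1, 0.91, 0.9, 0.89, 0.71, 0.46, 0.08
q_3 = (l_3 − l_4) / l_3 = (0.89 − 0.71) / 0.89
     = 0.18 / 0.89 = 0.202247… → 0.20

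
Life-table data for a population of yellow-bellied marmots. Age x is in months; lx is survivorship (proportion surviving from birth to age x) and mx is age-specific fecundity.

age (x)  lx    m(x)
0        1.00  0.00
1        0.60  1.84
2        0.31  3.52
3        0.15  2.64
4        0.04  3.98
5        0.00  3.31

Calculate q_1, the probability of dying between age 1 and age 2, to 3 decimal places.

q_1 = (l_1 − l_2) / l_1 = (0.6 − 0.31) / 0.6
     = 0.29 / 0.6 = 0.483333… → 0.483

0.483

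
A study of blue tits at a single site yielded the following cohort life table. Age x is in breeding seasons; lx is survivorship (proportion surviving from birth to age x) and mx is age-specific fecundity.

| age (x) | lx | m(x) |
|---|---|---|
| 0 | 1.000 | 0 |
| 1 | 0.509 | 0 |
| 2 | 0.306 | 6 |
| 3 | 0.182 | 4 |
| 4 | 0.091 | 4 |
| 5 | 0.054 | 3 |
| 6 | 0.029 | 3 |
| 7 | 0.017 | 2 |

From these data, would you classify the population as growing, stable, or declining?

growing

R0 = Σ lx·mx = 0 + 0 + 1.836 + 0.728 + 0.364 + 0.162 + 0.087 + 0.034 = 3.211
R0 > 1, so the population is growing.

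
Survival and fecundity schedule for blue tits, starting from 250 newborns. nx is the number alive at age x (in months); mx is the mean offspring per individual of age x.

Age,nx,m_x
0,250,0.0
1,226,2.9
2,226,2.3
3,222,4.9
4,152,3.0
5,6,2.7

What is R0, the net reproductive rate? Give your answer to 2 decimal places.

10.94

lx = nx/n0 = nx/250: 1, 0.904, 0.904, 0.888, 0.608, 0.024
lx·mx by age: 0, 2.6216, 2.0792, 4.3512, 1.824, 0.0648
R0 = Σ lx·mx = 10.9408 → 10.94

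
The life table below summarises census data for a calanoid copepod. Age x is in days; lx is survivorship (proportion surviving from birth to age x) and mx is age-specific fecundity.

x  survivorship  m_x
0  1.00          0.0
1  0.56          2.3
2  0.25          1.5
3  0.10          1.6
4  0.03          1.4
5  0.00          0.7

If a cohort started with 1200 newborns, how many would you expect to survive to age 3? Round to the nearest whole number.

Expected survivors = N0 · l_3 = 1200 × 0.10 = 120 → 120

120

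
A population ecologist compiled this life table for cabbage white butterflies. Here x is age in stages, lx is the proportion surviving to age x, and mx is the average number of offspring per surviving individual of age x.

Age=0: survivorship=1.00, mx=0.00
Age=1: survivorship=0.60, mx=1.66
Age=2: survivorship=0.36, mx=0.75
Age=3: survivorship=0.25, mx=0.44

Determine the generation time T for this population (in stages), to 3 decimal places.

lx·mx: 0, 0.996, 0.27, 0.11 → R0 = 1.376
x·lx·mx: 0, 0.996, 0.54, 0.33 → Σ = 1.866
T = 1.866 / 1.376 = 1.356105… → 1.356

1.356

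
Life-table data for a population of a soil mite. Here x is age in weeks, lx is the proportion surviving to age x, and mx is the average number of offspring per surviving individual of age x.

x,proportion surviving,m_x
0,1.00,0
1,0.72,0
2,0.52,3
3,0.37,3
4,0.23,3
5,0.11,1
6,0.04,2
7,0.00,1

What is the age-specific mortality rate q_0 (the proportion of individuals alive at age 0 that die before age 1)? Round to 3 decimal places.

q_0 = (l_0 − l_1) / l_0 = (1 − 0.72) / 1
     = 0.28 / 1 = 0.28 → 0.280

0.280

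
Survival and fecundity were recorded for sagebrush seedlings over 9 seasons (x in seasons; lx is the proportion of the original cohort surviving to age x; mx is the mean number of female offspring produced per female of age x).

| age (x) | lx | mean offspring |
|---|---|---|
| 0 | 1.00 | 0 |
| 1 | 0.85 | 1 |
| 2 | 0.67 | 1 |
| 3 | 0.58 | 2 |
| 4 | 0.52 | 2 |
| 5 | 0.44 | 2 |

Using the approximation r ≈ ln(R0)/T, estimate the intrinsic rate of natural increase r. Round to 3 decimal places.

R0 = Σ lx·mx = 0 + 0.85 + 0.67 + 1.16 + 1.04 + 0.88 = 4.6
Σ x·lx·mx = 14.23; T = 14.23/4.6 = 3.09348…
r ≈ ln(R0)/T = ln(4.6)/3.09348… = 0.49331… → 0.493

0.493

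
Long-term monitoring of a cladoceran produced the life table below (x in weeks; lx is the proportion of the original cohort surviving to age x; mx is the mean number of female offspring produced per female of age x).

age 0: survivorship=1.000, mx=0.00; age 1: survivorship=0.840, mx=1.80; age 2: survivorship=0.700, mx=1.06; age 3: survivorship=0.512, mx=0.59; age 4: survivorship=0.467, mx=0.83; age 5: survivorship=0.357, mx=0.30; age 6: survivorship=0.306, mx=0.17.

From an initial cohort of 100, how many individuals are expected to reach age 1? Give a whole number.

84

Expected survivors = N0 · l_1 = 100 × 0.840 = 84 → 84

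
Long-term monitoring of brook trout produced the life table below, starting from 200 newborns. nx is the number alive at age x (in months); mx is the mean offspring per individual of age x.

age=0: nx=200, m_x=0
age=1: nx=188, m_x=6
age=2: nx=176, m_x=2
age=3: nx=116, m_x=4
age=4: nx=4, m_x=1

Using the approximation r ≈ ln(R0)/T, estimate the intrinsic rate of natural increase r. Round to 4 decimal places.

1.3686

lx = nx/n0 = nx/200: 1, 0.94, 0.88, 0.58, 0.02
R0 = Σ lx·mx = 0 + 5.64 + 1.76 + 2.32 + 0.02 = 9.74
Σ x·lx·mx = 16.2; T = 16.2/9.74 = 1.66324…
r ≈ ln(R0)/T = ln(9.74)/1.66324… = 1.368555… → 1.3686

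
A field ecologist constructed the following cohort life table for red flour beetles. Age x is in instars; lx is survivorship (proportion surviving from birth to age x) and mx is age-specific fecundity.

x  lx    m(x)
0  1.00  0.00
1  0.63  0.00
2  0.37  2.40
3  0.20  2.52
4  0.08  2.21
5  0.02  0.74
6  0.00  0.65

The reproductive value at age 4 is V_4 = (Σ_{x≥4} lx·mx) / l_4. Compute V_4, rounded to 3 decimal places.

2.395

lx·mx for x ≥ 4: 0.1768, 0.0148, 0 → sum = 0.1916
V_4 = 0.1916 / l_4 = 0.1916 / 0.08 = 2.395 → 2.395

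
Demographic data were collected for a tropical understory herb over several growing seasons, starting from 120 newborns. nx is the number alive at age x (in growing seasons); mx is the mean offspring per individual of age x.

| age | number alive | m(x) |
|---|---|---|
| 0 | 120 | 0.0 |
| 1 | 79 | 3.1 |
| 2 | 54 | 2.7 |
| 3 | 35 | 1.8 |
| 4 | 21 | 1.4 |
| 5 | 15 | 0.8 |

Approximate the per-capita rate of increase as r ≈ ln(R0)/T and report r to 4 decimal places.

lx = nx/n0 = nx/120: 1, 0.65833…, 0.45, 0.29167…, 0.175, 0.125
R0 = Σ lx·mx = 0 + 2.04083… + 1.215 + 0.525… + 0.245 + 0.1 = 4.125833…
Σ x·lx·mx = 7.525833…; T = 7.525833…/4.125833… = 1.82408…
r ≈ ln(R0)/T = ln(4.125833…)/1.82408… = 0.776979… → 0.7770

0.7770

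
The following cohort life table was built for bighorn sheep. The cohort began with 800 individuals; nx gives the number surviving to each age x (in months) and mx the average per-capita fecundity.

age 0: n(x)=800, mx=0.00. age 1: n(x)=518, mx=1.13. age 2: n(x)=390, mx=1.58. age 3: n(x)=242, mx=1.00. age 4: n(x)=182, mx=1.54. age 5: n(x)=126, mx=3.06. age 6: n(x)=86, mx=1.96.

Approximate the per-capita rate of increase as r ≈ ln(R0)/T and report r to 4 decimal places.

0.3609

lx = nx/n0 = nx/800: 1, 0.6475, 0.4875, 0.3025, 0.2275, 0.1575, 0.1075
R0 = Σ lx·mx = 0 + 0.73168… + 0.77025… + 0.3025… + 0.35035… + 0.48195… + 0.2107… = 2.847425
Σ x·lx·mx = 8.255025; T = 8.255025/2.847425 = 2.89912…
r ≈ ln(R0)/T = ln(2.847425)/2.89912… = 0.360942… → 0.3609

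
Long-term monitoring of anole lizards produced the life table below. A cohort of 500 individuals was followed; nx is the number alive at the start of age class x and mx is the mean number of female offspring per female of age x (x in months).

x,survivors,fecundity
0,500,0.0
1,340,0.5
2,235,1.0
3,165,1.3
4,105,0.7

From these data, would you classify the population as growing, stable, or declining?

lx = nx/n0 = nx/500: 1, 0.68, 0.47, 0.33, 0.21
R0 = Σ lx·mx = 0 + 0.34 + 0.47 + 0.429 + 0.147 = 1.386
R0 > 1, so the population is growing.

growing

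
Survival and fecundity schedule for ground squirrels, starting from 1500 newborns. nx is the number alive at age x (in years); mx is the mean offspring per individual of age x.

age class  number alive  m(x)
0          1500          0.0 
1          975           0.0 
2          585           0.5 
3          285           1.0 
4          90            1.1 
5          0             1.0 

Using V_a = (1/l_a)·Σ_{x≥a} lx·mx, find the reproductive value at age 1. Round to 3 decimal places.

lx = nx/n0 = nx/1500: 1, 0.65, 0.39, 0.19, 0.06, 0
lx·mx for x ≥ 1: 0, 0.195, 0.19, 0.066, 0 → sum = 0.451
V_1 = 0.451 / l_1 = 0.451 / 0.65 = 0.693846… → 0.694

0.694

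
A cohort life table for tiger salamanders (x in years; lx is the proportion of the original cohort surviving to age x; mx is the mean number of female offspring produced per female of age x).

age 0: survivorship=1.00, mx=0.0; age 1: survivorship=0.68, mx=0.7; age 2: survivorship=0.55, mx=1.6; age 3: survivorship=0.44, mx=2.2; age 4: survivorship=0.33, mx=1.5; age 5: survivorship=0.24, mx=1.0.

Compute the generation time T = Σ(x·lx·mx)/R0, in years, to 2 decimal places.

lx·mx: 0, 0.476, 0.88, 0.968, 0.495, 0.24 → R0 = 3.059
x·lx·mx: 0, 0.476, 1.76, 2.904, 1.98, 1.2 → Σ = 8.32
T = 8.32 / 3.059 = 2.719843… → 2.72

2.72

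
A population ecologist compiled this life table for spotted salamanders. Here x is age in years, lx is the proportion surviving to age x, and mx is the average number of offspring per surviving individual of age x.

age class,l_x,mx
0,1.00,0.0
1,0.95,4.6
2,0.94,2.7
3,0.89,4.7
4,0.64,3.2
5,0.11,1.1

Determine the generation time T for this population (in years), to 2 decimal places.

2.32

lx·mx: 0, 4.37, 2.538, 4.183, 2.048, 0.121 → R0 = 13.26
x·lx·mx: 0, 4.37, 5.076, 12.549, 8.192, 0.605 → Σ = 30.792
T = 30.792 / 13.26 = 2.322172… → 2.32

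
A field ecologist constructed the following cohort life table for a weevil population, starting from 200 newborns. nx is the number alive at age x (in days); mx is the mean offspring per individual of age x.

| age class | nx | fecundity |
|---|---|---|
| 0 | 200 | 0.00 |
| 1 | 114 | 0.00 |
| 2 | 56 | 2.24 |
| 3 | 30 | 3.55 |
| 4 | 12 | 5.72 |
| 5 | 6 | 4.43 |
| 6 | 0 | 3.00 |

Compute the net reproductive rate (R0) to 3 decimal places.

1.636

lx = nx/n0 = nx/200: 1, 0.57, 0.28, 0.15, 0.06, 0.03, 0
lx·mx by age: 0, 0, 0.6272, 0.5325, 0.3432, 0.1329, 0
R0 = Σ lx·mx = 1.6358 → 1.636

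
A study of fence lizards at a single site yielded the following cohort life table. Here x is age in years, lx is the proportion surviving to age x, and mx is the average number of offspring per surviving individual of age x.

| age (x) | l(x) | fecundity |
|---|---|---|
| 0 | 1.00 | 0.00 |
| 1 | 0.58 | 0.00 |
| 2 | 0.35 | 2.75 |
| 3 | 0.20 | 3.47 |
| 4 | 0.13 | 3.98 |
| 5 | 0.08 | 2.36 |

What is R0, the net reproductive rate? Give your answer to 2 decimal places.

lx·mx by age: 0, 0, 0.9625, 0.694, 0.5174, 0.1888
R0 = Σ lx·mx = 2.3627 → 2.36

2.36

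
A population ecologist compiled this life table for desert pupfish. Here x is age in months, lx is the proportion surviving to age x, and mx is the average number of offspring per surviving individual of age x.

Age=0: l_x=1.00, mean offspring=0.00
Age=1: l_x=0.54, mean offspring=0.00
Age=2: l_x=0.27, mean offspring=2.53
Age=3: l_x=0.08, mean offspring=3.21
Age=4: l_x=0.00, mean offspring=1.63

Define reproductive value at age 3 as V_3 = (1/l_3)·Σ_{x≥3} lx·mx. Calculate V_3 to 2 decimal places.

lx·mx for x ≥ 3: 0.2568, 0 → sum = 0.2568
V_3 = 0.2568 / l_3 = 0.2568 / 0.08 = 3.21 → 3.21

3.21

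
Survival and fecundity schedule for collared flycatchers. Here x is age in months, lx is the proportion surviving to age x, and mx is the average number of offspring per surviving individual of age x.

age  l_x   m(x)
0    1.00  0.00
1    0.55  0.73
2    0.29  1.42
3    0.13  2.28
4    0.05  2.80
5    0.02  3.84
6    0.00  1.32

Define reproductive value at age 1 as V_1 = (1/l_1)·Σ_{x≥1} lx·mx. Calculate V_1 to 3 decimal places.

lx·mx for x ≥ 1: 0.4015, 0.4118, 0.2964, 0.14, 0.0768, 0 → sum = 1.3265
V_1 = 1.3265 / l_1 = 1.3265 / 0.55 = 2.411818… → 2.412

2.412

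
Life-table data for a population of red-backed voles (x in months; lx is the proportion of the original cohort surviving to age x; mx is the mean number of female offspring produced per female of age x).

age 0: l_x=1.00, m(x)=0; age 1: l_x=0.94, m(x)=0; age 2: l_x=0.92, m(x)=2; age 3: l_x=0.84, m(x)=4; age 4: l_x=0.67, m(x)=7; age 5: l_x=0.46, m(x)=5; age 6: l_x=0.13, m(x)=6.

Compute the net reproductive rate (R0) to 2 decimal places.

lx·mx by age: 0, 0, 1.84, 3.36, 4.69, 2.3, 0.78
R0 = Σ lx·mx = 12.97 → 12.97

12.97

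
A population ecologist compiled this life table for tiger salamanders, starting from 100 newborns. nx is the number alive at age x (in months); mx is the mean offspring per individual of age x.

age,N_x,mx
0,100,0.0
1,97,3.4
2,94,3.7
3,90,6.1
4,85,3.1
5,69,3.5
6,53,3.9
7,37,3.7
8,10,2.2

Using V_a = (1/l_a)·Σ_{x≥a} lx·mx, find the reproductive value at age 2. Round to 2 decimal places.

lx = nx/n0 = nx/100: 1, 0.97, 0.94, 0.9, 0.85, 0.69, 0.53, 0.37, 0.1
lx·mx for x ≥ 2: 3.478, 5.49, 2.635, 2.415, 2.067, 1.369, 0.22 → sum = 17.674
V_2 = 17.674 / l_2 = 17.674 / 0.94 = 18.802128… → 18.80

18.80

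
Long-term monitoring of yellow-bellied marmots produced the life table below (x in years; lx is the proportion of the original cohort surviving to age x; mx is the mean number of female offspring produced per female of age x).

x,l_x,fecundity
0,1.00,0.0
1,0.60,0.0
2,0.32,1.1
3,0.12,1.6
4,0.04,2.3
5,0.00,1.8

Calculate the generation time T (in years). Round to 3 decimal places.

lx·mx: 0, 0, 0.352, 0.192, 0.092, 0 → R0 = 0.636
x·lx·mx: 0, 0, 0.704, 0.576, 0.368, 0 → Σ = 1.648
T = 1.648 / 0.636 = 2.591195… → 2.591

2.591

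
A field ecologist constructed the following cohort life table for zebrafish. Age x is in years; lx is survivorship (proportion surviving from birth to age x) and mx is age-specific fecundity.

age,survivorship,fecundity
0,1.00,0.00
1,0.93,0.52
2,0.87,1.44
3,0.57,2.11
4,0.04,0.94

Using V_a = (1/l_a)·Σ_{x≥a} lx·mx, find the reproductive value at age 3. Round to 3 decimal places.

lx·mx for x ≥ 3: 1.2027, 0.0376 → sum = 1.2403
V_3 = 1.2403 / l_3 = 1.2403 / 0.57 = 2.175965… → 2.176

2.176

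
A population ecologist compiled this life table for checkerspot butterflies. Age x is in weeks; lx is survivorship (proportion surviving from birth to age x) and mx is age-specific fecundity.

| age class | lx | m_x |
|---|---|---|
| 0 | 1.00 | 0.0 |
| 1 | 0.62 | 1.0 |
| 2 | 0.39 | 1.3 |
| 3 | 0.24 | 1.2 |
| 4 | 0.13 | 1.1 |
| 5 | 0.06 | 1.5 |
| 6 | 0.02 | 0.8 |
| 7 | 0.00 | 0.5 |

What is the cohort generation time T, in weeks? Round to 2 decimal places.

2.17

lx·mx: 0, 0.62, 0.507, 0.288, 0.143, 0.09, 0.016, 0 → R0 = 1.664
x·lx·mx: 0, 0.62, 1.014, 0.864, 0.572, 0.45, 0.096, 0 → Σ = 3.616
T = 3.616 / 1.664 = 2.173077… → 2.17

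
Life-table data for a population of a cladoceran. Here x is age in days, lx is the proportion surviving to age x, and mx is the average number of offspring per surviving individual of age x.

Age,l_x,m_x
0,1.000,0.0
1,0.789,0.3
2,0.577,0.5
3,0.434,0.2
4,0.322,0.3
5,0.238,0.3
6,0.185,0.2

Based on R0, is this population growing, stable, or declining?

declining

R0 = Σ lx·mx = 0 + 0.2367 + 0.2885 + 0.0868 + 0.0966 + 0.0714 + 0.037 = 0.817
R0 < 1, so the population is declining.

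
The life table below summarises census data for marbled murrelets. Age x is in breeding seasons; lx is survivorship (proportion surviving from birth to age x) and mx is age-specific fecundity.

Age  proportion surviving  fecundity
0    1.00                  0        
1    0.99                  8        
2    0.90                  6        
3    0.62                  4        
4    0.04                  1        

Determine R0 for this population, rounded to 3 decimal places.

lx·mx by age: 0, 7.92, 5.4, 2.48, 0.04
R0 = Σ lx·mx = 15.84 → 15.840

15.840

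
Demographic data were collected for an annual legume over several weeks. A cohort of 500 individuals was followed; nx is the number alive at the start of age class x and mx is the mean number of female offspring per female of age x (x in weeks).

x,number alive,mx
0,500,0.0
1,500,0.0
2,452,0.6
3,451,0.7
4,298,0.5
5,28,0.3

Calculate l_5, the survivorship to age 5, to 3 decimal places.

l_5 = n_5/n_0 = 28/500 = 0.056 → 0.056

0.056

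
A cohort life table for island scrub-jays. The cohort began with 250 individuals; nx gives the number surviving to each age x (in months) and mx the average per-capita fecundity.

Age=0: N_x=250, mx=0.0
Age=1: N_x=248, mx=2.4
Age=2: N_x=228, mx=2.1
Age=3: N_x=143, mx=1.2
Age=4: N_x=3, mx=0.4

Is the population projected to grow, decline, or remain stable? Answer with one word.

lx = nx/n0 = nx/250: 1, 0.992, 0.912, 0.572, 0.012
R0 = Σ lx·mx = 0 + 2.3808 + 1.9152 + 0.6864 + 0.0048 = 4.9872
R0 > 1, so the population is growing.

growing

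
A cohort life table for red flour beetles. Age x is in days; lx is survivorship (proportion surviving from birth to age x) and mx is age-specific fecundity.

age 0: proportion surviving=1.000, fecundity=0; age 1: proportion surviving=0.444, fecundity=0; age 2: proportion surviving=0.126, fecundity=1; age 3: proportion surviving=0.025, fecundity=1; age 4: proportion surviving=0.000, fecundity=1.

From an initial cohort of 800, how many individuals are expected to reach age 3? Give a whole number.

20

Expected survivors = N0 · l_3 = 800 × 0.025 = 20 → 20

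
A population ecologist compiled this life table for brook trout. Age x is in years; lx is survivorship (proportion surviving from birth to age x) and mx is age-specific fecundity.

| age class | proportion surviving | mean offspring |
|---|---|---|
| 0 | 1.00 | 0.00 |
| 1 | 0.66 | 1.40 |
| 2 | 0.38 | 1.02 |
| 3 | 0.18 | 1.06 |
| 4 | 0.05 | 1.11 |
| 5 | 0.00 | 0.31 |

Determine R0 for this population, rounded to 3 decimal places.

lx·mx by age: 0, 0.924, 0.3876, 0.1908, 0.0555, 0
R0 = Σ lx·mx = 1.5579 → 1.558

1.558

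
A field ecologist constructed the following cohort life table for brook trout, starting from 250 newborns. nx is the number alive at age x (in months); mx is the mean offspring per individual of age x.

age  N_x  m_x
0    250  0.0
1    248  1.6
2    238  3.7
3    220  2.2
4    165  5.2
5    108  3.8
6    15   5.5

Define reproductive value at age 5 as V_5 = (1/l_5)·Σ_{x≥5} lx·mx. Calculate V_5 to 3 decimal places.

4.564

lx = nx/n0 = nx/250: 1, 0.992, 0.952, 0.88, 0.66, 0.432, 0.06
lx·mx for x ≥ 5: 1.6416, 0.33 → sum = 1.9716
V_5 = 1.9716 / l_5 = 1.9716 / 0.432 = 4.563889… → 4.564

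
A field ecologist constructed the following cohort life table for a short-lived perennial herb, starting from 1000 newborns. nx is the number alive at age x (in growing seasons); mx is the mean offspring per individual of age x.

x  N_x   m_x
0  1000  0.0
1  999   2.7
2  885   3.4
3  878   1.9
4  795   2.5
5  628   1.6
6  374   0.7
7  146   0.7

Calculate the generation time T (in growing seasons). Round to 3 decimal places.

lx = nx/n0 = nx/1000: 1, 0.999, 0.885, 0.878, 0.795, 0.628, 0.374, 0.146
lx·mx: 0, 2.6973, 3.009, 1.6682, 1.9875, 1.0048, 0.2618, 0.1022 → R0 = 10.7308
x·lx·mx: 0, 2.6973, 6.018, 5.0046, 7.95, 5.024, 1.5708, 0.7154 → Σ = 28.9801
T = 28.9801 / 10.7308 = 2.700647… → 2.701

2.701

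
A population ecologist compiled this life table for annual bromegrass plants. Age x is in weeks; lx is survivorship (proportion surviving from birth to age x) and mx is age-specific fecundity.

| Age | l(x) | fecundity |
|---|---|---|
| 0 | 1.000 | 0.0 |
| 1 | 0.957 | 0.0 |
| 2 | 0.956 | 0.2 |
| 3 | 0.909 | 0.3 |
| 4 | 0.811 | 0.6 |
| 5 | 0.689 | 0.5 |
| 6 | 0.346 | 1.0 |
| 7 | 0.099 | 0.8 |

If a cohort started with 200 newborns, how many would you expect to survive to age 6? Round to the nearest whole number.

Expected survivors = N0 · l_6 = 200 × 0.346 = 69.2 → 69

69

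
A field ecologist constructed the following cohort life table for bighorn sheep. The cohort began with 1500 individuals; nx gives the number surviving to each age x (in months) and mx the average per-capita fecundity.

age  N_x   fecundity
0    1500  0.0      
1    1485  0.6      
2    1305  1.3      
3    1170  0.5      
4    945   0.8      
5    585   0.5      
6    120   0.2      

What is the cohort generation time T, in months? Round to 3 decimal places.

2.513

lx = nx/n0 = nx/1500: 1, 0.99, 0.87, 0.78, 0.63, 0.39, 0.08
lx·mx: 0, 0.594, 1.131, 0.39, 0.504, 0.195, 0.016 → R0 = 2.83
x·lx·mx: 0, 0.594, 2.262, 1.17, 2.016, 0.975, 0.096 → Σ = 7.113
T = 7.113 / 2.83 = 2.513428… → 2.513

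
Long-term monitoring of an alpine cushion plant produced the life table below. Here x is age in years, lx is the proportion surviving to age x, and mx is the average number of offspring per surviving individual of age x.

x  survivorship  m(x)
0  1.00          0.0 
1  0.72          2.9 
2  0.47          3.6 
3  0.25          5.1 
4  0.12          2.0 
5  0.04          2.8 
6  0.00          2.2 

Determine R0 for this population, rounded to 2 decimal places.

5.41

lx·mx by age: 0, 2.088, 1.692, 1.275, 0.24, 0.112, 0
R0 = Σ lx·mx = 5.407 → 5.41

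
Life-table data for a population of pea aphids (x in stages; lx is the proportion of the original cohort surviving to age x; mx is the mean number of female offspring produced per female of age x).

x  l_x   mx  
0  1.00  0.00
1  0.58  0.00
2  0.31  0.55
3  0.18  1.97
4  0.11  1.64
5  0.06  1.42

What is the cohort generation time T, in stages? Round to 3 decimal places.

lx·mx: 0, 0, 0.1705, 0.3546, 0.1804, 0.0852 → R0 = 0.7907
x·lx·mx: 0, 0, 0.341, 1.0638, 0.7216, 0.426 → Σ = 2.5524
T = 2.5524 / 0.7907 = 3.228026… → 3.228

3.228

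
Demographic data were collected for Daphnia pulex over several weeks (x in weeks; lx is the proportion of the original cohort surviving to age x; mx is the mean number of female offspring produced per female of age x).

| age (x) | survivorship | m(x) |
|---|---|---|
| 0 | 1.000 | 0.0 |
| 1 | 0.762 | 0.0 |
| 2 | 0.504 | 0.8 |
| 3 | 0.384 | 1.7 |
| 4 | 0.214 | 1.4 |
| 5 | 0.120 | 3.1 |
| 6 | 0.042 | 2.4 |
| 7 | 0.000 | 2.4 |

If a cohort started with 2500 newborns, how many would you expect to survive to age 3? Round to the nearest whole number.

960

Expected survivors = N0 · l_3 = 2500 × 0.384 = 960 → 960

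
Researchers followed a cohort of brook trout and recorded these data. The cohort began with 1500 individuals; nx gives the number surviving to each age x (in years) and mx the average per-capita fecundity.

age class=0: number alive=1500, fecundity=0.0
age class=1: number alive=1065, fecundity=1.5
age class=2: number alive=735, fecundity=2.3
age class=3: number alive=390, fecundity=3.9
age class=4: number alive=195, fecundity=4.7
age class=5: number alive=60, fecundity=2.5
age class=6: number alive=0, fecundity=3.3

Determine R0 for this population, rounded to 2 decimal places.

3.92

lx = nx/n0 = nx/1500: 1, 0.71, 0.49, 0.26, 0.13, 0.04, 0
lx·mx by age: 0, 1.065, 1.127, 1.014, 0.611, 0.1, 0
R0 = Σ lx·mx = 3.917 → 3.92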